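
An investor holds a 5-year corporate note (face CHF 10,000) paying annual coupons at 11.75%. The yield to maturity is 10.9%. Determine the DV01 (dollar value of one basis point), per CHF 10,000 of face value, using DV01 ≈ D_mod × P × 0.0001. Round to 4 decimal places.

CHF 3.7846

Periodic yield y = 0.109.
  t   CF        PV=CF/(1+0.109)^t    t·PV
  1     1,175.00     1,059.5131     1,059.5131
  2     1,175.00       955.3770     1,910.7540
  3     1,175.00       861.4761     2,584.4283
  4     1,175.00       776.8044     3,107.2176
  5    11,175.00     6,661.7726    33,308.8628
  Σ                 10,314.9431    41,970.7757
P = 10,314.9431; D_Mac = 4.06893 yrs; D_mod = 3.66901 yrs.
DV01 ≈ 3.66901 × 10,314.9431 × 0.0001 = 3.784560.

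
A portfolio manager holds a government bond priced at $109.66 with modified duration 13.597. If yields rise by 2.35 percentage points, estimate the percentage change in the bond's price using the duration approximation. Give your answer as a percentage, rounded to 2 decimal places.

Duration approximation: ΔP/P ≈ -D_mod · Δy = -13.597 × (+0.0235) = -0.3195295.
As a percentage: -31.95295%.

-31.95%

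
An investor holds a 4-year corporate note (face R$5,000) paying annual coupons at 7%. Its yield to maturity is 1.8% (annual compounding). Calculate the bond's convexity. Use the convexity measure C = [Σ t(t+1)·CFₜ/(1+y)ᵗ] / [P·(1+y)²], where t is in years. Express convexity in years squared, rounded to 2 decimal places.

17.11

With y = 0.018:
  t   CF        PV=CF/(1+0.018)^t    t·PV        t(t+1)·PV
  1       350.00       343.8114       343.8114         687.6228
  2       350.00       337.7322       675.4644       2,026.3933
  3       350.00       331.7605       995.2816       3,981.1263
  4     5,350.00     4,981.5291    19,926.1163      99,630.5816
  Σ                  5,994.8332    21,940.6737     106,325.7240
P = 5,994.8332.
Convexity = Σ t(t+1)·PV / [P·(1+y)²] = 106,325.7240 / (5,994.8332 × 1.036324) = 17.11456.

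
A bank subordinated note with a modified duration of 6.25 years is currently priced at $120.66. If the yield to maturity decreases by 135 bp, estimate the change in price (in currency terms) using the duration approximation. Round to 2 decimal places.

+$10.18

Duration approximation: ΔP/P ≈ -D_mod · Δy = -6.25 × (-0.0135) = +0.084375.
ΔP ≈ 120.66 × (+0.084375) = +10.1806875.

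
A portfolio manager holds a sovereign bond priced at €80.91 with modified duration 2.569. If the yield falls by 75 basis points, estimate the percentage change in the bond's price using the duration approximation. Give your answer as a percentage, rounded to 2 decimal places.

+1.93%

Duration approximation: ΔP/P ≈ -D_mod · Δy = -2.569 × (-0.0075) = +0.0192675.
As a percentage: +1.92675%.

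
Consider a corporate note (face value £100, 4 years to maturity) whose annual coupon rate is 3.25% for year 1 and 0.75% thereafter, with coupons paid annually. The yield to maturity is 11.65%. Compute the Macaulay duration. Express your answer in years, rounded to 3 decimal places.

Periodic yield y = 0.1165. Discount each cash flow and weight by its year:
  t   CF        PV=CF/(1+0.1165)^t    t·PV
  1         3.25         2.9109         2.9109
  2         0.75         0.6016         1.2033
  3         0.75         0.5389         1.6166
  4       100.75        64.8351       259.3404
  Σ                     68.8865       265.0712
Price P = Σ PV = 68.8865.
Macaulay duration = Σ(t·PV) / P = 265.0712 / 68.8865 = 3.84794 years.

3.848 years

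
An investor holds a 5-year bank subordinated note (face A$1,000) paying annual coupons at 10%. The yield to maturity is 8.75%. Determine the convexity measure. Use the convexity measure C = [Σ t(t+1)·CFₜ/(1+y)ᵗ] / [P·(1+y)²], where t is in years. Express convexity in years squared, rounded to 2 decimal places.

19.95

With y = 0.0875:
  t   CF        PV=CF/(1+0.0875)^t    t·PV        t(t+1)·PV
  1       100.00        91.9540        91.9540         183.9080
  2       100.00        84.5554       169.1108         507.3325
  3       100.00        77.7521       233.2563         933.0254
  4       100.00        71.4962       285.9848       1,429.9239
  5     1,100.00       723.1799     3,615.8996      21,695.3975
  Σ                  1,048.9377     4,396.2056      24,749.5874
P = 1,048.9377.
Convexity = Σ t(t+1)·PV / [P·(1+y)²] = 24,749.5874 / (1,048.9377 × 1.182656) = 19.95077.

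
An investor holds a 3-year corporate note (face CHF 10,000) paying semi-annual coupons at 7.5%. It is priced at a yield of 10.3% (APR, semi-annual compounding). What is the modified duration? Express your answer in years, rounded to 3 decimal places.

2.597 years

Periodic yield y = 0.0515. First find Macaulay duration:
  t   CF        PV=CF/(1+0.0515)^t    t·PV
  1       375.00       356.6334       356.6334
  2       375.00       339.1663       678.3326
  3       375.00       322.5547       967.6642
  4       375.00       306.7568     1,227.0271
  5       375.00       291.7325     1,458.6627
  6    10,375.00     7,675.9554    46,055.7325
  Σ                  9,292.7992    50,744.0525
P = 9,292.7992; Macaulay duration = 50,744.0525 / 9,292.7992 = 5.46058 half-year periods = 2.73029 years.
Modified duration = D_Mac / (1 + y) = 2.73029 / 1.0515 = 2.59657 years.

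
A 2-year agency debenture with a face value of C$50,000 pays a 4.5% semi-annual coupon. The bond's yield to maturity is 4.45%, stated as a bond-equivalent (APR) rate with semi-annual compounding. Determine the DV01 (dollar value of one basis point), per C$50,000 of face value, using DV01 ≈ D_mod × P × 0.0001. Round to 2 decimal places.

C$9.47

Periodic yield y = 0.02225.
  t   CF        PV=CF/(1+0.02225)^t    t·PV
  1     1,125.00     1,100.5136     1,100.5136
  2     1,125.00     1,076.5601     2,153.1202
  3     1,125.00     1,053.1280     3,159.3840
  4    51,125.00    46,817.1362   187,268.5447
  Σ                 50,047.3379   193,681.5625
P = 50,047.3379; D_Mac = 3.86997 half-year periods = 1.93498 yrs; D_mod = 1.89287 yrs.
DV01 ≈ 1.89287 × 50,047.3379 × 0.0001 = 9.473297.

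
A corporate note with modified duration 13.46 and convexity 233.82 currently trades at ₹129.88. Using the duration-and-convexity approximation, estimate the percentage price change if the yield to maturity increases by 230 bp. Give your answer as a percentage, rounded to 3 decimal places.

-24.773%

Duration effect: -D_mod·Δy = -13.46 × (+0.023) = -0.309580
Convexity effect: ½·C·(Δy)² = 0.5 × 233.82 × (0.023)² = +0.06184539
ΔP/P ≈ -0.309580 + 0.06184539 = -0.24773461
= -24.773461%.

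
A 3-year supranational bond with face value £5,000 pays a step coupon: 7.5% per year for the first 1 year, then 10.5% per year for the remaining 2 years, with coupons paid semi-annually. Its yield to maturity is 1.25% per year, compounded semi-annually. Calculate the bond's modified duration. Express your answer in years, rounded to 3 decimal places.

Periodic yield y = 0.00625. First find Macaulay duration:
  t   CF        PV=CF/(1+0.00625)^t    t·PV
  1       187.50       186.3354       186.3354
  2       187.50       185.1780       370.3561
  3       262.50       257.6390       772.9170
  4       262.50       256.0388     1,024.1551
  5       262.50       254.4485     1,272.2423
  6     5,262.50     5,069.4022    30,416.4132
  Σ                  6,209.0419    34,042.4191
P = 6,209.0419; Macaulay duration = 34,042.4191 / 6,209.0419 = 5.48272 half-year periods = 2.74136 years.
Modified duration = D_Mac / (1 + y) = 2.74136 / 1.00625 = 2.72433 years.

2.724 years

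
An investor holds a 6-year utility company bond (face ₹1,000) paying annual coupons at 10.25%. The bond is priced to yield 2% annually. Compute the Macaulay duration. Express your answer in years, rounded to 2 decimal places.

Periodic yield y = 0.02. Discount each cash flow and weight by its year:
  t   CF        PV=CF/(1+0.02)^t    t·PV
  1       102.50       100.4902       100.4902
  2       102.50        98.5198       197.0396
  3       102.50        96.5880       289.7641
  4       102.50        94.6942       378.7766
  5       102.50        92.8374       464.1870
  6     1,102.50       978.9884     5,873.9307
  Σ                  1,462.1180     7,304.1883
Price P = Σ PV = 1,462.1180.
Macaulay duration = Σ(t·PV) / P = 7,304.1883 / 1,462.1180 = 4.99562 years.

5.00 years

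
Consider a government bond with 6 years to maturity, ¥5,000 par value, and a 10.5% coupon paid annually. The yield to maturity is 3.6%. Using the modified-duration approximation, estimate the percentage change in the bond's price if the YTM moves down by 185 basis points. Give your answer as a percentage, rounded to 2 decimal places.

+8.82%

Periodic yield y = 0.036. Modified duration first:
  t   CF        PV=CF/(1+0.036)^t    t·PV
  1       525.00       506.7568       506.7568
  2       525.00       489.1474       978.2949
  3       525.00       472.1500     1,416.4501
  4       525.00       455.7433     1,822.9732
  5       525.00       439.9066     2,199.5332
  6     5,525.00     4,468.6233    26,811.7401
  Σ                  6,832.3275    33,735.7483
P = 6,832.3275; D_Mac = 4.93767 yrs; D_mod = 4.93767/(1+0.036) = 4.76609 yrs.
ΔP/P ≈ -D_mod · Δy = -4.76609 × (-0.0185) = +0.088173 = +8.8173%.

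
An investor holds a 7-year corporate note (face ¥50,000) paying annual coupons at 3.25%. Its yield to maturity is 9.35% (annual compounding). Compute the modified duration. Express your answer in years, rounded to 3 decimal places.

Periodic yield y = 0.0935. First find Macaulay duration:
  t   CF        PV=CF/(1+0.0935)^t    t·PV
  1     1,625.00     1,486.0540     1,486.0540
  2     1,625.00     1,358.9885     2,717.9771
  3     1,625.00     1,242.7879     3,728.3636
  4     1,625.00     1,136.5230     4,546.0919
  5     1,625.00     1,039.3443     5,196.7214
  6     1,625.00       950.4749     5,702.8492
  7    51,625.00    27,613.9512   193,297.6584
  Σ                 34,828.1237   216,675.7155
P = 34,828.1237; Macaulay duration = 216,675.7155 / 34,828.1237 = 6.22129 years.
Modified duration = D_Mac / (1 + y) = 6.22129 / 1.0935 = 5.68933 years.

5.689 years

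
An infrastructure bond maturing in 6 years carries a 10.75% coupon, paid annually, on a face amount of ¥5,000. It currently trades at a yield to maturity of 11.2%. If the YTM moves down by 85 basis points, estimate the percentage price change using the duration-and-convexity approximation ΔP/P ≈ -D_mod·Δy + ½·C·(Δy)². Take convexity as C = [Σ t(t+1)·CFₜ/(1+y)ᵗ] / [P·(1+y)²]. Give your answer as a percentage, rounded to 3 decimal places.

+3.685%

With y = 0.112:
  t   CF        PV=CF/(1+0.112)^t    t·PV        t(t+1)·PV
  1       537.50       483.3633       483.3633         966.7266
  2       537.50       434.6792       869.3585       2,608.0754
  3       537.50       390.8986     1,172.6958       4,690.7831
  4       537.50       351.5275     1,406.1100       7,030.5502
  5       537.50       316.1219     1,580.6093       9,483.6559
  6     5,537.50     2,928.7683    17,572.6098     123,008.2687
  Σ                  4,905.3588    23,084.7467     147,788.0600
P = 4,905.3588; D_Mac = 4.70603 yrs; D_mod = 4.23204 yrs; C = 24.36458.
Duration effect: -4.23204 × (-0.0085) = +0.035972
Convexity effect: 0.5 × 24.36458 × (-0.0085)² = +0.0008802
ΔP/P ≈ +0.035972 + 0.0008802 = +0.036852 = +3.6852%.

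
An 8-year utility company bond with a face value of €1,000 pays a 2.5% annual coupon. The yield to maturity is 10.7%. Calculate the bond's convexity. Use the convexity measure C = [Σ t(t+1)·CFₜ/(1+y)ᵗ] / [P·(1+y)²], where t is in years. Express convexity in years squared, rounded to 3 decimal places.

50.025

With y = 0.107:
  t   CF        PV=CF/(1+0.107)^t    t·PV        t(t+1)·PV
  1        25.00        22.5836        22.5836          45.1671
  2        25.00        20.4007        40.8014         122.4041
  3        25.00        18.4288        55.2864         221.1456
  4        25.00        16.6475        66.5901         332.9504
  5        25.00        15.0384        75.1920         451.1523
  6        25.00        13.5848        81.5090         570.5630
  7        25.00        12.2718        85.9023         687.2183
  8     1,025.00       454.5094     3,636.0754      32,724.6790
  Σ                    573.4650     4,063.9402      35,155.2797
P = 573.4650.
Convexity = Σ t(t+1)·PV / [P·(1+y)²] = 35,155.2797 / (573.4650 × 1.225449) = 50.02515.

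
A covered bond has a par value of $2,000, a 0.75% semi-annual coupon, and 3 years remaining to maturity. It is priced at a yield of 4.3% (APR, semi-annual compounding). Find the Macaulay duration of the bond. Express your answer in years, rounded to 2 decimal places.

2.97 years

Periodic yield y = 0.0215. Discount each cash flow and weight by its period:
  t   CF        PV=CF/(1+0.0215)^t    t·PV
  1         7.50         7.3421         7.3421
  2         7.50         7.1876        14.3752
  3         7.50         7.0363        21.1090
  4         7.50         6.8882        27.5529
  5         7.50         6.7433        33.7163
  6     2,007.50     1,766.9543    10,601.7261
  Σ                  1,802.1519    10,705.8216
Price P = Σ PV = 1,802.1519.
Macaulay duration = Σ(t·PV) / P = 10,705.8216 / 1,802.1519 = 5.94058 half-year periods.
In years: 5.94058 / 2 = 2.97029 years.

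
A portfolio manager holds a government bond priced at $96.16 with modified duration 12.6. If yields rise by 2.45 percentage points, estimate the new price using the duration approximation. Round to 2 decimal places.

$66.48

Duration approximation: ΔP/P ≈ -D_mod · Δy = -12.6 × (+0.0245) = -0.308700.
New price ≈ 96.16 × (1 - 0.308700) = 66.475408.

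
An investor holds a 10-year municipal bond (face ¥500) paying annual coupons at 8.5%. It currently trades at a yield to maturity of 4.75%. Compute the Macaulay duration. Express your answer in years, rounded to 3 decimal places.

Periodic yield y = 0.0475. Discount each cash flow and weight by its year:
  t   CF        PV=CF/(1+0.0475)^t    t·PV
  1        42.50        40.5728        40.5728
  2        42.50        38.7330        77.4660
  3        42.50        36.9766       110.9298
  4        42.50        35.2998       141.1994
  5        42.50        33.6991       168.4957
  6        42.50        32.1710       193.0261
  7        42.50        30.7122       214.9853
  8        42.50        29.3195       234.5561
  9        42.50        27.9900       251.9099
  10      542.50       341.0825     3,410.8249
  Σ                    646.5565     4,843.9658
Price P = Σ PV = 646.5565.
Macaulay duration = Σ(t·PV) / P = 4,843.9658 / 646.5565 = 7.49194 years.

7.492 years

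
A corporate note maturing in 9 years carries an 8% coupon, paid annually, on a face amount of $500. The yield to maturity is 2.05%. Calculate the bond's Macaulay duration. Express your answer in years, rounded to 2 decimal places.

Periodic yield y = 0.0205. Discount each cash flow and weight by its year:
  t   CF        PV=CF/(1+0.0205)^t    t·PV
  1        40.00        39.1965        39.1965
  2        40.00        38.4091        76.8182
  3        40.00        37.6375       112.9126
  4        40.00        36.8814       147.5258
  5        40.00        36.1406       180.7028
  6        40.00        35.4146       212.4874
  7        40.00        34.7032       242.9221
  8        40.00        34.0060       272.0482
  9       540.00       449.8593     4,048.7335
  Σ                    742.2481     5,333.3470
Price P = Σ PV = 742.2481.
Macaulay duration = Σ(t·PV) / P = 5,333.3470 / 742.2481 = 7.18540 years.

7.19 years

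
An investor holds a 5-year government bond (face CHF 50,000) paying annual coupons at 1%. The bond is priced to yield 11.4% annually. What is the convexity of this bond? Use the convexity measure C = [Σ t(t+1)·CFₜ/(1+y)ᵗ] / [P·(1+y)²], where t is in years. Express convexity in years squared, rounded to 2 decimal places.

23.34

With y = 0.114:
  t   CF        PV=CF/(1+0.114)^t    t·PV        t(t+1)·PV
  1       500.00       448.8330       448.8330         897.6661
  2       500.00       402.9022       805.8044       2,417.4131
  3       500.00       361.6716     1,085.0149       4,340.0594
  4       500.00       324.6603     1,298.6414       6,493.2068
  5    50,500.00    29,435.0938   147,175.4689     883,052.8136
  Σ                 30,973.1610   150,813.7626     897,201.1591
P = 30,973.1610.
Convexity = Σ t(t+1)·PV / [P·(1+y)²] = 897,201.1591 / (30,973.1610 × 1.240996) = 23.34178.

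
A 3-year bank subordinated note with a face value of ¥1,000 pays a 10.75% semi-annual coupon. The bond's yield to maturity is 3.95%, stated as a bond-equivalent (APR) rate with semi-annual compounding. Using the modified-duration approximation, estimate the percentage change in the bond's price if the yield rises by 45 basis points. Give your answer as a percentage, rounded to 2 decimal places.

-1.18%

Periodic yield y = 0.01975. Modified duration first:
  t   CF        PV=CF/(1+0.01975)^t    t·PV
  1        53.75        52.7090        52.7090
  2        53.75        51.6882       103.3763
  3        53.75        50.6871       152.0613
  4        53.75        49.7054       198.8216
  5        53.75        48.7427       243.7137
  6     1,053.75       937.0771     5,622.4623
  Σ                  1,190.6094     6,373.1442
P = 1,190.6094; D_Mac = 5.35284 half-year periods = 2.67642 yrs; D_mod = 2.67642/(1+0.01975) = 2.62459 yrs.
ΔP/P ≈ -D_mod · Δy = -2.62459 × (+0.0045) = -0.011811 = -1.1811%.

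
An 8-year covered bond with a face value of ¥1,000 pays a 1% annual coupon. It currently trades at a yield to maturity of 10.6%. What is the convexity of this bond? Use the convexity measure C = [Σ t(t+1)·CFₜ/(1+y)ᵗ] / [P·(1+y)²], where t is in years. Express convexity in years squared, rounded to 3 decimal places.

With y = 0.106:
  t   CF        PV=CF/(1+0.106)^t    t·PV        t(t+1)·PV
  1        10.00         9.0416         9.0416          18.0832
  2        10.00         8.1750        16.3501          49.0502
  3        10.00         7.3915        22.1746          88.6984
  4        10.00         6.6831        26.7325         133.6625
  5        10.00         6.0426        30.2130         181.2782
  6        10.00         5.4635        32.7809         229.4661
  7        10.00         4.9399        34.5790         276.6318
  8     1,010.00       451.1078     3,608.8626      32,479.7632
  Σ                    498.8450     3,780.7342      33,456.6336
P = 498.8450.
Convexity = Σ t(t+1)·PV / [P·(1+y)²] = 33,456.6336 / (498.8450 × 1.223236) = 54.82849.

54.828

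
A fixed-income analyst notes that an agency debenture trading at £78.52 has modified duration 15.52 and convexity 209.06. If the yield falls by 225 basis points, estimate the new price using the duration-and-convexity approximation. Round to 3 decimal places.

£110.094

Duration effect: -D_mod·Δy = -15.52 × (-0.0225) = +0.349200
Convexity effect: ½·C·(Δy)² = 0.5 × 209.06 × (-0.0225)² = +0.0529183125
ΔP/P ≈ +0.349200 + 0.0529183125 = +0.4021183125
New price ≈ 78.52 × (1 + 0.4021183125) = 110.0943298975.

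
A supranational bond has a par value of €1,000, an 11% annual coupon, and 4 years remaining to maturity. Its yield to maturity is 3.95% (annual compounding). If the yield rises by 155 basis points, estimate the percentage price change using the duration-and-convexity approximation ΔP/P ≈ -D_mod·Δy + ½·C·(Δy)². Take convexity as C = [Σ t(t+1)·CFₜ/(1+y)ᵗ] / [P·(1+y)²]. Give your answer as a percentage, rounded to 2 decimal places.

With y = 0.0395:
  t   CF        PV=CF/(1+0.0395)^t    t·PV        t(t+1)·PV
  1       110.00       105.8201       105.8201         211.6402
  2       110.00       101.7990       203.5981         610.7943
  3       110.00        97.9308       293.7923       1,175.1693
  4     1,110.00       950.6595     3,802.6381      19,013.1905
  Σ                  1,256.2095     4,405.8486      21,010.7943
P = 1,256.2095; D_Mac = 3.50726 yrs; D_mod = 3.37398 yrs; C = 15.47859.
Duration effect: -3.37398 × (+0.0155) = -0.052297
Convexity effect: 0.5 × 15.47859 × (0.0155)² = +0.0018594
ΔP/P ≈ -0.052297 + 0.0018594 = -0.050437 = -5.0437%.

-5.04%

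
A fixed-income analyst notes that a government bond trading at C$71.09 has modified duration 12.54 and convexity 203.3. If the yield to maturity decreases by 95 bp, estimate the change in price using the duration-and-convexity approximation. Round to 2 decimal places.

Duration effect: -D_mod·Δy = -12.54 × (-0.0095) = +0.119130
Convexity effect: ½·C·(Δy)² = 0.5 × 203.3 × (-0.0095)² = +0.0091739125
ΔP/P ≈ +0.119130 + 0.0091739125 = +0.1283039125
ΔP ≈ 71.09 × (+0.1283039125) = +9.121125139625.

+C$9.12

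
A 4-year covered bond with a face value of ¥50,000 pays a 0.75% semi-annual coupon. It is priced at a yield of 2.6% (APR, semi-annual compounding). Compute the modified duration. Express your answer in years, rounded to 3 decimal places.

Periodic yield y = 0.013. First find Macaulay duration:
  t   CF        PV=CF/(1+0.013)^t    t·PV
  1       187.50       185.0938       185.0938
  2       187.50       182.7184       365.4369
  3       187.50       180.3736       541.1208
  4       187.50       178.0588       712.2353
  5       187.50       175.7738       878.8688
  6       187.50       173.5180     1,041.1082
  7       187.50       171.2912     1,199.0387
  8    50,187.50    45,260.5680   362,084.5439
  Σ                 46,507.3956   367,007.4462
P = 46,507.3956; Macaulay duration = 367,007.4462 / 46,507.3956 = 7.89138 half-year periods = 3.94569 years.
Modified duration = D_Mac / (1 + y) = 3.94569 / 1.013 = 3.89505 years.

3.895 years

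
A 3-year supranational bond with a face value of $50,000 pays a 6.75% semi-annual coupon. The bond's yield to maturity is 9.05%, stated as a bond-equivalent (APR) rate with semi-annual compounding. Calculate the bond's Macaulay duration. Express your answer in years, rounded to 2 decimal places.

2.76 years

Periodic yield y = 0.04525. Discount each cash flow and weight by its period:
  t   CF        PV=CF/(1+0.04525)^t    t·PV
  1     1,687.50     1,614.4463     1,614.4463
  2     1,687.50     1,544.5552     3,089.1104
  3     1,687.50     1,477.6897     4,433.0692
  4     1,687.50     1,413.7189     5,654.8758
  5     1,687.50     1,352.5175     6,762.5876
  6    51,687.50    39,633.6865   237,802.1189
  Σ                 47,036.6142   259,356.2081
Price P = Σ PV = 47,036.6142.
Macaulay duration = Σ(t·PV) / P = 259,356.2081 / 47,036.6142 = 5.51392 half-year periods.
In years: 5.51392 / 2 = 2.75696 years.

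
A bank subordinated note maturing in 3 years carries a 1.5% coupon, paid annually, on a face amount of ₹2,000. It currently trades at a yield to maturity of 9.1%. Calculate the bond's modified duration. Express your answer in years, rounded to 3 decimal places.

2.704 years

Periodic yield y = 0.091. First find Macaulay duration:
  t   CF        PV=CF/(1+0.091)^t    t·PV
  1        30.00        27.4977        27.4977
  2        30.00        25.2041        50.4083
  3     2,030.00     1,563.2261     4,689.6782
  Σ                  1,615.9279     4,767.5842
P = 1,615.9279; Macaulay duration = 4,767.5842 / 1,615.9279 = 2.95037 years.
Modified duration = D_Mac / (1 + y) = 2.95037 / 1.091 = 2.70428 years.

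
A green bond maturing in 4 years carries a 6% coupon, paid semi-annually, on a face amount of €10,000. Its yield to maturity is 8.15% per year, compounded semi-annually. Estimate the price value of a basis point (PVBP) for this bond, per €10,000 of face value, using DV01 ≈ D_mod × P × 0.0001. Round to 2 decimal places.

€3.21

Periodic yield y = 0.04075.
  t   CF        PV=CF/(1+0.04075)^t    t·PV
  1       300.00       288.2537       288.2537
  2       300.00       276.9672       553.9345
  3       300.00       266.1227       798.3682
  4       300.00       255.7029     1,022.8114
  5       300.00       245.6909     1,228.4547
  6       300.00       236.0711     1,416.4263
  7       300.00       226.8278     1,587.7947
  8    10,300.00     7,482.8298    59,862.6386
  Σ                  9,278.4662    66,758.6822
P = 9,278.4662; D_Mac = 7.19501 half-year periods = 3.59751 yrs; D_mod = 3.45665 yrs.
DV01 ≈ 3.45665 × 9,278.4662 × 0.0001 = 3.207239.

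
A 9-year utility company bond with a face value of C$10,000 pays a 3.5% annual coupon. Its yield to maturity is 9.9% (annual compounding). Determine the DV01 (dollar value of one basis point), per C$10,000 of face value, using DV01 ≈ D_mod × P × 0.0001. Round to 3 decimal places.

C$4.308

Periodic yield y = 0.099.
  t   CF        PV=CF/(1+0.099)^t    t·PV
  1       350.00       318.4713       318.4713
  2       350.00       289.7828       579.5657
  3       350.00       263.6787       791.0360
  4       350.00       239.9260       959.7039
  5       350.00       218.3130     1,091.5650
  6       350.00       198.6469     1,191.8817
  7       350.00       180.7525     1,265.2672
  8       350.00       164.4699     1,315.7594
  9    10,350.00     4,425.4875    39,829.3875
  Σ                  6,299.5286    47,342.6376
P = 6,299.5286; D_Mac = 7.51527 yrs; D_mod = 6.83828 yrs.
DV01 ≈ 6.83828 × 6,299.5286 × 0.0001 = 4.307792.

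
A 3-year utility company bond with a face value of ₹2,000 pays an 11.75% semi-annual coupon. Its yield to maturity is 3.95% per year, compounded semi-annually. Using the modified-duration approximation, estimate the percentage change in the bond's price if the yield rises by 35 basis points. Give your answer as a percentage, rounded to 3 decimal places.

Periodic yield y = 0.01975. Modified duration first:
  t   CF        PV=CF/(1+0.01975)^t    t·PV
  1       117.50       115.2243       115.2243
  2       117.50       112.9927       225.9854
  3       117.50       110.8043       332.4130
  4       117.50       108.6583       434.6333
  5       117.50       106.5539       532.7694
  6     2,117.50     1,883.0469    11,298.2814
  Σ                  2,437.2805    12,939.3068
P = 2,437.2805; D_Mac = 5.30891 half-year periods = 2.65446 yrs; D_mod = 2.65446/(1+0.01975) = 2.60305 yrs.
ΔP/P ≈ -D_mod · Δy = -2.60305 × (+0.0035) = -0.009111 = -0.9111%.

-0.911%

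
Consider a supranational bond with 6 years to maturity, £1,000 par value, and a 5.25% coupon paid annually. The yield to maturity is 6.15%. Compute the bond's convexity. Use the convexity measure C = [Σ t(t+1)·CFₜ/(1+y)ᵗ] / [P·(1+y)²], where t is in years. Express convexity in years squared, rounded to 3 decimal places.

31.379

With y = 0.0615:
  t   CF        PV=CF/(1+0.0615)^t    t·PV        t(t+1)·PV
  1        52.50        49.4583        49.4583          98.9166
  2        52.50        46.5929        93.1857         279.5571
  3        52.50        43.8934       131.6802         526.7209
  4        52.50        41.3504       165.4014         827.0072
  5        52.50        38.9547       194.7733       1,168.6395
  6     1,052.50       735.7023     4,414.2138      30,899.4966
  Σ                    955.9519     5,048.7127      33,800.3380
P = 955.9519.
Convexity = Σ t(t+1)·PV / [P·(1+y)²] = 33,800.3380 / (955.9519 × 1.126782) = 31.37943.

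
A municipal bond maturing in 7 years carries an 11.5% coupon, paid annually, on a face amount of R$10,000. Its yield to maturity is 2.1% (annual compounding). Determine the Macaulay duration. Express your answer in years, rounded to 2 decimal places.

Periodic yield y = 0.021. Discount each cash flow and weight by its year:
  t   CF        PV=CF/(1+0.021)^t    t·PV
  1     1,150.00     1,126.3467     1,126.3467
  2     1,150.00     1,103.1799     2,206.3599
  3     1,150.00     1,080.4897     3,241.4690
  4     1,150.00     1,058.2661     4,233.0643
  5     1,150.00     1,036.4996     5,182.4979
  6     1,150.00     1,015.1808     6,091.0847
  7    11,150.00     9,640.3915    67,482.7408
  Σ                 16,060.3543    89,563.5632
Price P = Σ PV = 16,060.3543.
Macaulay duration = Σ(t·PV) / P = 89,563.5632 / 16,060.3543 = 5.57669 years.

5.58 years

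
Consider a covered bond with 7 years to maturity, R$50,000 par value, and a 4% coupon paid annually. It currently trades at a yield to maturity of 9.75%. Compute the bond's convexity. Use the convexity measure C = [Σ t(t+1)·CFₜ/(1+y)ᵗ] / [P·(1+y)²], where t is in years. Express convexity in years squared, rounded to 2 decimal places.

38.48

With y = 0.0975:
  t   CF        PV=CF/(1+0.0975)^t    t·PV        t(t+1)·PV
  1     2,000.00     1,822.3235     1,822.3235       3,644.6469
  2     2,000.00     1,660.4314     3,320.8628       9,962.5884
  3     2,000.00     1,512.9215     4,538.7646      18,155.0586
  4     2,000.00     1,378.5162     5,514.0649      27,570.3244
  5     2,000.00     1,256.0512     6,280.2561      37,681.5367
  6     2,000.00     1,144.4658     6,866.7948      48,067.5639
  7    52,000.00    27,112.6296   189,788.4073   1,518,307.2585
  Σ                 35,887.3393   218,131.4741   1,663,388.9774
P = 35,887.3393.
Convexity = Σ t(t+1)·PV / [P·(1+y)²] = 1,663,388.9774 / (35,887.3393 × 1.204506) = 38.48075.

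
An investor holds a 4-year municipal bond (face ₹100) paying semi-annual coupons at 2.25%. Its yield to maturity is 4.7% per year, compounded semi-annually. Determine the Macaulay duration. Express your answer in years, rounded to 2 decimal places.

Periodic yield y = 0.0235. Discount each cash flow and weight by its period:
  t   CF        PV=CF/(1+0.0235)^t    t·PV
  1        1.125         1.0992         1.0992
  2        1.125         1.0739         2.1479
  3        1.125         1.0493         3.1478
  4        1.125         1.0252         4.1007
  5        1.125         1.0016         5.0082
  6        1.125         0.9786         5.8719
  7        1.125         0.9562         6.6932
  8      101.125        83.9761       671.8089
  Σ                     91.1601       699.8778
Price P = Σ PV = 91.1601.
Macaulay duration = Σ(t·PV) / P = 699.8778 / 91.1601 = 7.67745 half-year periods.
In years: 7.67745 / 2 = 3.83873 years.

3.84 years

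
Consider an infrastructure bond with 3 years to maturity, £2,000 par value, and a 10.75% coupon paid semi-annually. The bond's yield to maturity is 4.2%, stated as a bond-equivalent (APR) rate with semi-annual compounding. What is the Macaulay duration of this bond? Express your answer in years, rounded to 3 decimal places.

Periodic yield y = 0.021. Discount each cash flow and weight by its period:
  t   CF        PV=CF/(1+0.021)^t    t·PV
  1       107.50       105.2889       105.2889
  2       107.50       103.1233       206.2467
  3       107.50       101.0023       303.0069
  4       107.50        98.9249       395.6995
  5       107.50        96.8902       484.4509
  6     2,107.50     1,860.4291    11,162.5748
  Σ                  2,365.6587    12,657.2677
Price P = Σ PV = 2,365.6587.
Macaulay duration = Σ(t·PV) / P = 12,657.2677 / 2,365.6587 = 5.35042 half-year periods.
In years: 5.35042 / 2 = 2.67521 years.

2.675 years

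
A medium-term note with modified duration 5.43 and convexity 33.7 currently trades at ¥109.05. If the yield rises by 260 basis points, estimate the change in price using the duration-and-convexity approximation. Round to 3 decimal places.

-¥14.154

Duration effect: -D_mod·Δy = -5.43 × (+0.026) = -0.141180
Convexity effect: ½·C·(Δy)² = 0.5 × 33.7 × (0.026)² = +0.0113906
ΔP/P ≈ -0.141180 + 0.0113906 = -0.1297894
ΔP ≈ 109.05 × (-0.1297894) = -14.15353407.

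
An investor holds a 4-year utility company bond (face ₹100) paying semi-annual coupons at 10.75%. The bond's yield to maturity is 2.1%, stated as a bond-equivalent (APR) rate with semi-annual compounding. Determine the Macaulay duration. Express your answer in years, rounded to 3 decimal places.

3.452 years

Periodic yield y = 0.0105. Discount each cash flow and weight by its period:
  t   CF        PV=CF/(1+0.0105)^t    t·PV
  1        5.375         5.3191         5.3191
  2        5.375         5.2639        10.5278
  3        5.375         5.2092        15.6275
  4        5.375         5.1551        20.6202
  5        5.375         5.1015        25.5074
  6        5.375         5.0485        30.2909
  7        5.375         4.9960        34.9721
  8      105.375        96.9275       775.4201
  Σ                    133.0208       918.2852
Price P = Σ PV = 133.0208.
Macaulay duration = Σ(t·PV) / P = 918.2852 / 133.0208 = 6.90332 half-year periods.
In years: 6.90332 / 2 = 3.45166 years.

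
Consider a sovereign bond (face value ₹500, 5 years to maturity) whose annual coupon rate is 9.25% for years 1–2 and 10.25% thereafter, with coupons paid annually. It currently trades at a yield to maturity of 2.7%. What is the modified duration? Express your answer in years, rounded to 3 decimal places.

Periodic yield y = 0.027. First find Macaulay duration:
  t   CF        PV=CF/(1+0.027)^t    t·PV
  1        46.25        45.0341        45.0341
  2        46.25        43.8501        87.7003
  3        51.25        47.3132       141.9397
  4        51.25        46.0694       184.2774
  5       551.25       482.4990     2,412.4948
  Σ                    664.7657     2,871.4462
P = 664.7657; Macaulay duration = 2,871.4462 / 664.7657 = 4.31949 years.
Modified duration = D_Mac / (1 + y) = 4.31949 / 1.027 = 4.20593 years.

4.206 years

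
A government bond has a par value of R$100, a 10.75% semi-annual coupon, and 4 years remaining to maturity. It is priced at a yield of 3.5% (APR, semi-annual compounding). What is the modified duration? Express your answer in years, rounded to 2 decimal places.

Periodic yield y = 0.0175. First find Macaulay duration:
  t   CF        PV=CF/(1+0.0175)^t    t·PV
  1        5.375         5.2826         5.2826
  2        5.375         5.1917        10.3834
  3        5.375         5.1024        15.3072
  4        5.375         5.0147        20.0586
  5        5.375         4.9284        24.6420
  6        5.375         4.8436        29.0618
  7        5.375         4.7603        33.3223
  8      105.375        91.7196       733.7570
  Σ                    126.8433       871.8150
P = 126.8433; Macaulay duration = 871.8150 / 126.8433 = 6.87316 half-year periods = 3.43658 years.
Modified duration = D_Mac / (1 + y) = 3.43658 / 1.0175 = 3.37748 years.

3.38 years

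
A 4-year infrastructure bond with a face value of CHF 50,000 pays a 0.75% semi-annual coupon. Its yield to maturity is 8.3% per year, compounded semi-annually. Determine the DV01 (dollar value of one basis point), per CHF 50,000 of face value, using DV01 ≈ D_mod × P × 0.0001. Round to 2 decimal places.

CHF 14.13

Periodic yield y = 0.0415.
  t   CF        PV=CF/(1+0.0415)^t    t·PV
  1       187.50       180.0288       180.0288
  2       187.50       172.8553       345.7106
  3       187.50       165.9677       497.9030
  4       187.50       159.3544       637.4178
  5       187.50       153.0047       765.0237
  6       187.50       146.9081       881.4484
  7       187.50       141.0543       987.3802
  8    50,187.50    36,251.1149   290,008.9196
  Σ                 37,370.2883   294,303.8320
P = 37,370.2883; D_Mac = 7.87534 half-year periods = 3.93767 yrs; D_mod = 3.78077 yrs.
DV01 ≈ 3.78077 × 37,370.2883 × 0.0001 = 14.128845.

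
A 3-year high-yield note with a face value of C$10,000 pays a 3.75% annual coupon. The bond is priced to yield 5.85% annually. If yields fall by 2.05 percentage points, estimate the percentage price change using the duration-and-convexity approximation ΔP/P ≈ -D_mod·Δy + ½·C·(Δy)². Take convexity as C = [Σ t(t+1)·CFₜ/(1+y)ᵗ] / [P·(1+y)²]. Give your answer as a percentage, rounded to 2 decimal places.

+5.81%

With y = 0.0585:
  t   CF        PV=CF/(1+0.0585)^t    t·PV        t(t+1)·PV
  1       375.00       354.2749       354.2749         708.5498
  2       375.00       334.6952       669.3905       2,008.1715
  3    10,375.00     8,748.1358    26,244.4075     104,977.6301
  Σ                  9,437.1060    27,268.0729     107,694.3514
P = 9,437.1060; D_Mac = 2.88945 yrs; D_mod = 2.72976 yrs; C = 10.18527.
Duration effect: -2.72976 × (-0.0205) = +0.055960
Convexity effect: 0.5 × 10.18527 × (-0.0205)² = +0.0021402
ΔP/P ≈ +0.055960 + 0.0021402 = +0.058100 = +5.8100%.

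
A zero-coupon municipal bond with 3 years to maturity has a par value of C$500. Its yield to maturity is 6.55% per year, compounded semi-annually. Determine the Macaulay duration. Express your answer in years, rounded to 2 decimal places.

3.00 years

A zero-coupon bond has a single cash flow at maturity, so its Macaulay duration equals its maturity: 3 years.
(Equivalently: 6 semi-annual periods ÷ 2 = 3 years.)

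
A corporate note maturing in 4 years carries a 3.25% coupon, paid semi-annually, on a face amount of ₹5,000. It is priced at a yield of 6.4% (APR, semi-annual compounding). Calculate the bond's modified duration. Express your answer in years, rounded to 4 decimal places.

Periodic yield y = 0.032. First find Macaulay duration:
  t   CF        PV=CF/(1+0.032)^t    t·PV
  1        81.25        78.7306        78.7306
  2        81.25        76.2894       152.5787
  3        81.25        73.9238       221.7714
  4        81.25        71.6316       286.5264
  5        81.25        69.4105       347.0523
  6        81.25        67.2582       403.5491
  7        81.25        65.1727       456.2087
  8     5,081.25     3,949.4169    31,595.3355
  Σ                  4,451.8336    33,541.7527
P = 4,451.8336; Macaulay duration = 33,541.7527 / 4,451.8336 = 7.53437 half-year periods = 3.76718 years.
Modified duration = D_Mac / (1 + y) = 3.76718 / 1.032 = 3.65037 years.

3.6504 years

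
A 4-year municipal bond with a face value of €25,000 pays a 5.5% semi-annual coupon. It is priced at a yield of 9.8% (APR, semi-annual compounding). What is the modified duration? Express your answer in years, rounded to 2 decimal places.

Periodic yield y = 0.049. First find Macaulay duration:
  t   CF        PV=CF/(1+0.049)^t    t·PV
  1       687.50       655.3861       655.3861
  2       687.50       624.7722     1,249.5445
  3       687.50       595.5884     1,786.7652
  4       687.50       567.7678     2,271.0712
  5       687.50       541.2467     2,706.2335
  6       687.50       515.9644     3,095.7867
  7       687.50       491.8631     3,443.0420
  8    25,687.50    17,519.3478   140,154.7821
  Σ                 21,511.9366   155,362.6113
P = 21,511.9366; Macaulay duration = 155,362.6113 / 21,511.9366 = 7.22216 half-year periods = 3.61108 years.
Modified duration = D_Mac / (1 + y) = 3.61108 / 1.049 = 3.44240 years.

3.44 years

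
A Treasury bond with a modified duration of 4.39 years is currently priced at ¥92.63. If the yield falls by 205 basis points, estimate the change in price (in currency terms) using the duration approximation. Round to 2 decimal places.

+¥8.34

Duration approximation: ΔP/P ≈ -D_mod · Δy = -4.39 × (-0.0205) = +0.089995.
ΔP ≈ 92.63 × (+0.089995) = +8.33623685.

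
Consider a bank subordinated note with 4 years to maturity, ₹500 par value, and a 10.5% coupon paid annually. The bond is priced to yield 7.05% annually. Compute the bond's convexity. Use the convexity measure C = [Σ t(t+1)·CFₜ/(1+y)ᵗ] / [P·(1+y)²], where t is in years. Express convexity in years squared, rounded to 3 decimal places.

With y = 0.0705:
  t   CF        PV=CF/(1+0.0705)^t    t·PV        t(t+1)·PV
  1        52.50        49.0425        49.0425          98.0850
  2        52.50        45.8127        91.6254         274.8762
  3        52.50        42.7956       128.3868         513.5474
  4       552.50       420.7127     1,682.8507       8,414.2535
  Σ                    558.3635     1,951.9055       9,300.7621
P = 558.3635.
Convexity = Σ t(t+1)·PV / [P·(1+y)²] = 9,300.7621 / (558.3635 × 1.145970) = 14.53544.

14.535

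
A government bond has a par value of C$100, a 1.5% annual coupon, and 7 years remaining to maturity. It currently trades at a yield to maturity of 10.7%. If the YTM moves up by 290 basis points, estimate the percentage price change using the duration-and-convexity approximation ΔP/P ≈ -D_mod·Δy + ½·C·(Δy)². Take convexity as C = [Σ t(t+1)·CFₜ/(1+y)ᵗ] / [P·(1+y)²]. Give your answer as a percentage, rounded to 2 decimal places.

With y = 0.107:
  t   CF        PV=CF/(1+0.107)^t    t·PV        t(t+1)·PV
  1         1.50         1.3550         1.3550           2.7100
  2         1.50         1.2240         2.4481           7.3442
  3         1.50         1.1057         3.3172          13.2687
  4         1.50         0.9989         3.9954          19.9770
  5         1.50         0.9023         4.5115          27.0691
  6         1.50         0.8151         4.8905          34.2338
  7       101.50        49.8233       348.7633       2,790.1061
  Σ                     56.2244       369.2810       2,894.7091
P = 56.2244; D_Mac = 6.56799 yrs; D_mod = 5.93314 yrs; C = 42.01315.
Duration effect: -5.93314 × (+0.029) = -0.172061
Convexity effect: 0.5 × 42.01315 × (0.029)² = +0.0176665
ΔP/P ≈ -0.172061 + 0.0176665 = -0.154395 = -15.4395%.

-15.44%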